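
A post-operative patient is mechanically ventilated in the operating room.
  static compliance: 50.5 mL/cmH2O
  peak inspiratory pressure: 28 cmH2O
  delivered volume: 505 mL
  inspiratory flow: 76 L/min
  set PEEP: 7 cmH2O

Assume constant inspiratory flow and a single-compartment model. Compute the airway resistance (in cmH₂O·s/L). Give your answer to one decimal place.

8.7

Flow: 76 L/min ÷ 60 = 1.2667 L/s.
Equation of motion (constant flow): PIP = Vt/C + R·V̇ + PEEP.
R·V̇ = PIP − Vt/C − PEEP = 28 − 505/50.5 − 7 = 28 − 10.0 − 7 = 11.0 cmH2O.
R = 11.0 / 1.2667 = 8.684 cmH2O·s/L.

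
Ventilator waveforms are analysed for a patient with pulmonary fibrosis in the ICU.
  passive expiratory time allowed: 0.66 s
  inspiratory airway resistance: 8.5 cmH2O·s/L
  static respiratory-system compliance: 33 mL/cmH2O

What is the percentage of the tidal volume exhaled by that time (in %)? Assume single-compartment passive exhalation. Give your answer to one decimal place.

90.5

τ = R × C = 8.5 × 33 mL/cmH2O = 8.5 × 0.033 L/cmH2O = 0.2805 s.
Passive exhalation: V(t)/V₀ = e^(−t/τ) = e^(−0.66/0.2805) = 0.09509.
Fraction exhaled = 1 − 0.09509 = 0.9049 → 90.49%.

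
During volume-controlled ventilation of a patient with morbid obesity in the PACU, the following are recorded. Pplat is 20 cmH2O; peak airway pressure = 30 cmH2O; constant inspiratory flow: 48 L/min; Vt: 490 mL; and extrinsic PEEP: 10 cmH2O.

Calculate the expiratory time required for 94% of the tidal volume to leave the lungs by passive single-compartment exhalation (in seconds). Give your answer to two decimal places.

Flow: 48 L/min ÷ 60 = 0.8 L/s.
R = (PIP − Pplat)/V̇ = (30 − 20) / 0.8 = 10.0/0.8 = 12.5 cmH2O·s/L.
C = Vt/(Pplat − PEEP) = 490.0 / (20 − 10) = 490.0/10.0 = 49.0 mL/cmH2O.
τ = R × C = 12.5 × 0.049 L/cmH2O = 0.6125 s.
t = −τ·ln(1 − 0.94) = −0.6125·ln(0.06) = 1.723 s.

1.72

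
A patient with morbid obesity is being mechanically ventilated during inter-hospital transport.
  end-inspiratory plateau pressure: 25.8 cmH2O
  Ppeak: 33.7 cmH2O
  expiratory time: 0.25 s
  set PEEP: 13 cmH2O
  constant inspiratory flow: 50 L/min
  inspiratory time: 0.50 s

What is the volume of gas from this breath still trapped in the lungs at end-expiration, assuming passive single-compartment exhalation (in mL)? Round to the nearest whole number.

185

Flow: 50 L/min ÷ 60 = 0.8333 L/s.
Vt = flow × Ti = 0.8333 L/s × 0.50 s × 1000 mL/L = 416.65 mL.
R = (PIP − Pplat)/V̇ = (33.7 − 25.8) / 0.8333 = 7.9/0.8333 = 9.48 cmH2O·s/L.
C = Vt/(Pplat − PEEP) = 416.65 / (25.8 − 13) = 416.65/12.8 = 32.551 mL/cmH2O.
τ = R × C = 9.48 × 0.03255 L/cmH2O = 0.3086 s.
Fraction remaining = e^(−Te/τ) = e^(−0.25/0.3086) = 0.4448.
Trapped volume = 416.65 × 0.4448 = 185.33 mL.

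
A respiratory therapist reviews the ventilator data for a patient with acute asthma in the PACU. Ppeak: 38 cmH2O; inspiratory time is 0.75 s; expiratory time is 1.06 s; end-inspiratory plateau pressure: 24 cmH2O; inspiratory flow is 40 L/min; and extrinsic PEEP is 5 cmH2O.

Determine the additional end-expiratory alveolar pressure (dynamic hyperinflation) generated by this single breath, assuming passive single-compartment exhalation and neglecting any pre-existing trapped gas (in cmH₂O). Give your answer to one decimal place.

2.8

Flow: 40 L/min ÷ 60 = 0.6667 L/s.
Vt = flow × Ti = 0.6667 L/s × 0.75 s × 1000 mL/L = 500.03 mL.
R = (PIP − Pplat)/V̇ = (38 − 24) / 0.6667 = 14.0/0.6667 = 20.999 cmH2O·s/L.
C = Vt/(Pplat − PEEP) = 500.03 / (24 − 5) = 500.03/19.0 = 26.317 mL/cmH2O.
τ = R × C = 20.999 × 0.02632 L/cmH2O = 0.5527 s.
Fraction remaining = e^(−Te/τ) = e^(−1.06/0.5527) = 0.1469; trapped volume = 500.03 × 0.1469 = 73.454 mL.
Additional alveolar pressure from trapping ≈ V_trapped / C = 73.454 / 26.317 = 2.791 cmH2O.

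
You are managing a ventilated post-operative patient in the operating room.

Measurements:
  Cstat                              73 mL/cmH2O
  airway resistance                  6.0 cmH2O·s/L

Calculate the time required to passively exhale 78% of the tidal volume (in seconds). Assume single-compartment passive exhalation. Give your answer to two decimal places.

τ = R × C = 6.0 × 73 mL/cmH2O = 6.0 × 0.073 L/cmH2O = 0.438 s.
Exhaled fraction f = 1 − e^(−t/τ) → t = −τ·ln(1 − f) = −0.438·ln(0.22) = 0.6632 s.

0.66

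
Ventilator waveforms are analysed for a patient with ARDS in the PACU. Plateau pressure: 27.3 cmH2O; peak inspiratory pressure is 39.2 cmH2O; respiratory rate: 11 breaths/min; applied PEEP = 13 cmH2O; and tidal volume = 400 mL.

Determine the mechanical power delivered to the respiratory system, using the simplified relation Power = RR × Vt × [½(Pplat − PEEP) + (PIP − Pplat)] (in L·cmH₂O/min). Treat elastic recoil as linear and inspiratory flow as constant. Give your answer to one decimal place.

Per-breath work = Vt × [½(Pplat−PEEP) + (PIP−Pplat)] = 0.400 × [0.5×14.3 + 11.9] = 0.400 × 19.05 = 7.62 L·cmH2O.
Power = 11 × 7.62 = 83.82 L·cmH2O/min.

83.8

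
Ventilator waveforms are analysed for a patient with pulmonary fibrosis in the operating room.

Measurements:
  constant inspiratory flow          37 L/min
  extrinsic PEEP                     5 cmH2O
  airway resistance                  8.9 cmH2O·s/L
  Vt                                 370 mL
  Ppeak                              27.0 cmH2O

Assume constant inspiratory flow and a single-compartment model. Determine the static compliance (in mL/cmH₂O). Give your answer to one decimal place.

Flow: 37 L/min ÷ 60 = 0.6167 L/s.
Equation of motion (constant flow): PIP = Vt/C + R·V̇ + PEEP.
Vt/C = PIP − R·V̇ − PEEP = 27.0 − 8.9×0.6167 − 5 = 27.0 − 5.489 − 5 = 16.511 cmH2O.
C = Vt / 16.511 = 370 / 16.511 = 22.409 mL/cmH2O.

22.4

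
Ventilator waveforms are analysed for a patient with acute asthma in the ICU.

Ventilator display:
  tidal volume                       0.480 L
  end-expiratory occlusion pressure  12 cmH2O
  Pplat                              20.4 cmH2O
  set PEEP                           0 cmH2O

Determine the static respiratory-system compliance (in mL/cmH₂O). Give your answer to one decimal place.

57.1

End-expiratory occlusion gives total PEEP = 12 cmH2O (intrinsic PEEP = 12 − 0 = 12). Use total PEEP for the elastic gradient.
Cstat = Vt / (Pplat − PEEPtotal) = 480 / (20.4 − 12) = 480 / 8.4 = 57.143 mL/cmH2O.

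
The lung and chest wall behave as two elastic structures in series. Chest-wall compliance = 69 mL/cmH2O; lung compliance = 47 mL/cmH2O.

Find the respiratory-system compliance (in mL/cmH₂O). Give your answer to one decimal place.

28.0

Lung and chest wall are elastances in series: 1/Crs = 1/CL + 1/Ccw.
1/Crs = 1/47 + 1/69 = 0.03577.
Crs = 27.956 mL/cmH2O.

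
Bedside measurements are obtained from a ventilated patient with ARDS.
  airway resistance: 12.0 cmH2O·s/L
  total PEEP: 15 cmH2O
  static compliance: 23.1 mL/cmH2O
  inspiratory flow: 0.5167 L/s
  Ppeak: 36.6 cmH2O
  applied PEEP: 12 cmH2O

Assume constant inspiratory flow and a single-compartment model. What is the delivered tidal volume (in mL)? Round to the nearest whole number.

356

Total PEEP = 15 cmH2O (set 12 + intrinsic 3); this is the baseline alveolar pressure.
Equation of motion (constant flow): PIP = Vt/C + R·V̇ + PEEP.
Vt/C = PIP − R·V̇ − PEEP = 36.6 − 6.2 − 15 = 15.4 cmH2O.
Vt = C × 15.4 = 23.1 × 15.4 = 355.74 mL.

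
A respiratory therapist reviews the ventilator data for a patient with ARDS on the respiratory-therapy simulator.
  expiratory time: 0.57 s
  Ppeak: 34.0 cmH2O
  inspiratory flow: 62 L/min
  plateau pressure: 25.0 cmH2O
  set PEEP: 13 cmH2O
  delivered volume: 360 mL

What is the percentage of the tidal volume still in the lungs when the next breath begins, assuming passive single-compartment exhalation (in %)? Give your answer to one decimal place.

11.3

Flow: 62 L/min ÷ 60 = 1.0333 L/s.
R = (PIP − Pplat)/V̇ = (34.0 − 25.0) / 1.0333 = 9.0/1.0333 = 8.71 cmH2O·s/L.
C = Vt/(Pplat − PEEP) = 360.0 / (25.0 − 13) = 360.0/12.0 = 30.0 mL/cmH2O.
τ = R × C = 8.71 × 0.03 L/cmH2O = 0.2613 s.
Fraction remaining at end-expiration = e^(−Te/τ) = e^(−0.57/0.2613) = 0.1129 → 11.29%.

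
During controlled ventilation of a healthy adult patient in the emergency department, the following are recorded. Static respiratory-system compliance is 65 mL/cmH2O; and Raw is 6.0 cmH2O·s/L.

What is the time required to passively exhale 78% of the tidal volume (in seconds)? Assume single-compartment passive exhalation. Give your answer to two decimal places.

τ = R × C = 6.0 × 65 mL/cmH2O = 6.0 × 0.065 L/cmH2O = 0.39 s.
Exhaled fraction f = 1 − e^(−t/τ) → t = −τ·ln(1 − f) = −0.39·ln(0.22) = 0.5905 s.

0.59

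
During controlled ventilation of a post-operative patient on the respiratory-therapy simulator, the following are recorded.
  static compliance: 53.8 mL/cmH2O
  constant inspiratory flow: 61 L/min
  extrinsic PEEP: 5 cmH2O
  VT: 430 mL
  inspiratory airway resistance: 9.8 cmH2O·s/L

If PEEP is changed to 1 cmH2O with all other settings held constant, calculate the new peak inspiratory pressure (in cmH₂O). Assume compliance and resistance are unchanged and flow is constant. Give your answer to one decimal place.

Flow: 61 L/min ÷ 60 = 1.0167 L/s.
PIP = Vt/C + R·V̇ + PEEP (constant-flow equation of motion).
Only the baseline term changes: ΔPIP = ΔPEEP = 1 − 5 = -4.0 cmH2O.
Original PIP = 430/53.8 + 9.8×1.0167 + 5 = 22.956 cmH2O; new PIP = 22.956 + (-4.0) = 18.956 cmH2O.

19.0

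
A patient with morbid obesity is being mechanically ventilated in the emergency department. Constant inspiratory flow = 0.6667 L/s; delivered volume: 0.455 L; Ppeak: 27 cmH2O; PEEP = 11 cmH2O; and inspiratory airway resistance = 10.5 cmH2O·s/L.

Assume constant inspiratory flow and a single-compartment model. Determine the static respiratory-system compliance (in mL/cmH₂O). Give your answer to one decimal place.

Equation of motion (constant flow): PIP = Vt/C + R·V̇ + PEEP.
Vt/C = PIP − R·V̇ − PEEP = 27 − 10.5×0.6667 − 11 = 27 − 7.0 − 11 = 9.0 cmH2O.
C = Vt / 9.0 = 455 / 9.0 = 50.556 mL/cmH2O.

50.6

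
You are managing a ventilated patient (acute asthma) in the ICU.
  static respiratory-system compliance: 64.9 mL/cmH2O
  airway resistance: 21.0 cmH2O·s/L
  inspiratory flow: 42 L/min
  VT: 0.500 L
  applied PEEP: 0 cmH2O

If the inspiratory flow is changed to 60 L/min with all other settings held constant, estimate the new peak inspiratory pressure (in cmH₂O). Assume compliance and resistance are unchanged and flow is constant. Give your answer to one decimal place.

28.7

Flow: 42 L/min ÷ 60 = 0.7 L/s.
New flow: 60 L/min ÷ 60 = 1 L/s.
PIP = Vt/C + R·V̇ + PEEP (constant-flow equation of motion).
Only the resistive term changes: ΔPIP = R × ΔV̇ = 21.0 × (1 − 0.7) = 21.0 × 0.3 = 6.3 cmH2O.
Original PIP = 500/64.9 + 21.0×0.7 + 0 = 22.404 cmH2O; new PIP = 22.404 + (6.3) = 28.704 cmH2O.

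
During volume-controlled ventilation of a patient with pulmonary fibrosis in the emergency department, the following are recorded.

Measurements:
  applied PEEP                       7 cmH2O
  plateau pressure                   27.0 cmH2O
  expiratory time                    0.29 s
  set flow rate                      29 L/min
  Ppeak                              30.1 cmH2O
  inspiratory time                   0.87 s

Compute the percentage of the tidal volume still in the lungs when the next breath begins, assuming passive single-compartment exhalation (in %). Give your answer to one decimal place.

Flow: 29 L/min ÷ 60 = 0.4833 L/s.
Vt = flow × Ti = 0.4833 L/s × 0.87 s × 1000 mL/L = 420.47 mL.
R = (PIP − Pplat)/V̇ = (30.1 − 27.0) / 0.4833 = 3.1/0.4833 = 6.414 cmH2O·s/L.
C = Vt/(Pplat − PEEP) = 420.47 / (27.0 − 7) = 420.47/20.0 = 21.024 mL/cmH2O.
τ = R × C = 6.414 × 0.02102 L/cmH2O = 0.1348 s.
Fraction remaining at end-expiration = e^(−Te/τ) = e^(−0.29/0.1348) = 0.1163 → 11.63%.

11.6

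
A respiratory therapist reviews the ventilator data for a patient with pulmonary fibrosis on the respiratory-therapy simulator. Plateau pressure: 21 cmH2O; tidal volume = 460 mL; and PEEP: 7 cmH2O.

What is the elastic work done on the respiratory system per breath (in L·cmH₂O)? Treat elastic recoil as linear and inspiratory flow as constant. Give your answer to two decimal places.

3.22

Elastic work ≈ ½ × (Pplat − PEEP) × Vt = 0.5 × (21 − 7) × 0.460 L = 0.5 × 14.0 × 0.460 = 3.22 L·cmH2O.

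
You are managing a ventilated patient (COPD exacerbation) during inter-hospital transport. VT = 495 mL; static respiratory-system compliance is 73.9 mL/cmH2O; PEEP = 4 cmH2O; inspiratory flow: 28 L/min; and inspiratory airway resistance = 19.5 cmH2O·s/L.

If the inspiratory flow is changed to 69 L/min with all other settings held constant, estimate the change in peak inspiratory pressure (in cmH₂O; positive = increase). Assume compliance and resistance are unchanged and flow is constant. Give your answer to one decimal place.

Flow: 28 L/min ÷ 60 = 0.4667 L/s.
New flow: 69 L/min ÷ 60 = 1.15 L/s.
PIP = Vt/C + R·V̇ + PEEP (constant-flow equation of motion).
Only the resistive term changes: ΔPIP = R × ΔV̇ = 19.5 × (1.15 − 0.4667) = 19.5 × 0.6833 = 13.324 cmH2O.

13.3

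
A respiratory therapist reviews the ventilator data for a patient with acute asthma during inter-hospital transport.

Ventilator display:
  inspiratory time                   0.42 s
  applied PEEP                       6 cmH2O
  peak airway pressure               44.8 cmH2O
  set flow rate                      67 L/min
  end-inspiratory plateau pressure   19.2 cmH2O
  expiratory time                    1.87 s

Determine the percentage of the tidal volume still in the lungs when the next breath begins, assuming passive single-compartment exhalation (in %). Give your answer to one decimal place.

Flow: 67 L/min ÷ 60 = 1.1167 L/s.
Vt = flow × Ti = 1.1167 L/s × 0.42 s × 1000 mL/L = 469.01 mL.
R = (PIP − Pplat)/V̇ = (44.8 − 19.2) / 1.1167 = 25.6/1.1167 = 22.925 cmH2O·s/L.
C = Vt/(Pplat − PEEP) = 469.01 / (19.2 − 6) = 469.01/13.2 = 35.531 mL/cmH2O.
τ = R × C = 22.925 × 0.03553 L/cmH2O = 0.8145 s.
Fraction remaining at end-expiration = e^(−Te/τ) = e^(−1.87/0.8145) = 0.1007 → 10.07%.

10.1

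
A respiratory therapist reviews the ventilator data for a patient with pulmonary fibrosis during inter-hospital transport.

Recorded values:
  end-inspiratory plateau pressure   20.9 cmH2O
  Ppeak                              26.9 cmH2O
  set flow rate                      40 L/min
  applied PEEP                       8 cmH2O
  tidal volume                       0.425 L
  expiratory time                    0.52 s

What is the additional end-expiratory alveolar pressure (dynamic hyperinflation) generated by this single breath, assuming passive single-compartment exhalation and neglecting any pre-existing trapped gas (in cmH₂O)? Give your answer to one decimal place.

Flow: 40 L/min ÷ 60 = 0.6667 L/s.
R = (PIP − Pplat)/V̇ = (26.9 − 20.9) / 0.6667 = 6.0/0.6667 = 9.0 cmH2O·s/L.
C = Vt/(Pplat − PEEP) = 425.0 / (20.9 − 8) = 425.0/12.9 = 32.946 mL/cmH2O.
τ = R × C = 9.0 × 0.03295 L/cmH2O = 0.2966 s.
Fraction remaining = e^(−Te/τ) = e^(−0.52/0.2966) = 0.1732; trapped volume = 425.0 × 0.1732 = 73.61 mL.
Additional alveolar pressure from trapping ≈ V_trapped / C = 73.61 / 32.946 = 2.234 cmH2O.

2.2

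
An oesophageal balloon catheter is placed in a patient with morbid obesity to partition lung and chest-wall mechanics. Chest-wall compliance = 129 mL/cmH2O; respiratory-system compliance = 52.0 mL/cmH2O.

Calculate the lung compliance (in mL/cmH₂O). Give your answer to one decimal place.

1/CL = 1/Crs − 1/Ccw.
1/CL = 1/52.0 − 1/129 = 0.01148.
CL = 87.108 mL/cmH2O.

87.1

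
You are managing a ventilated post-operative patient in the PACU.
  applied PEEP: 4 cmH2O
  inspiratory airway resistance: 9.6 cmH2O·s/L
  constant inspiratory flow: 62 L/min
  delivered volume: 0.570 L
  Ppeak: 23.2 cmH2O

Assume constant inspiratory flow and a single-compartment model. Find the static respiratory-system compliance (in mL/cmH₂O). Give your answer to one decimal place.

Flow: 62 L/min ÷ 60 = 1.0333 L/s.
Equation of motion (constant flow): PIP = Vt/C + R·V̇ + PEEP.
Vt/C = PIP − R·V̇ − PEEP = 23.2 − 9.6×1.0333 − 4 = 23.2 − 9.92 − 4 = 9.28 cmH2O.
C = Vt / 9.28 = 570 / 9.28 = 61.422 mL/cmH2O.

61.4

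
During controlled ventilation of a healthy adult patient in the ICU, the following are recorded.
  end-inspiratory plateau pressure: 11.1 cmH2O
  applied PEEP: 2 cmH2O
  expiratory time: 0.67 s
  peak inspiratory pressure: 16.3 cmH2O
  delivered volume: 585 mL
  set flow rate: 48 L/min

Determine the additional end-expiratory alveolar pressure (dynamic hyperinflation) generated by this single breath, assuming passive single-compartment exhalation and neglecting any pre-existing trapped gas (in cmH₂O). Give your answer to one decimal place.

1.8

Flow: 48 L/min ÷ 60 = 0.8 L/s.
R = (PIP − Pplat)/V̇ = (16.3 − 11.1) / 0.8 = 5.2/0.8 = 6.5 cmH2O·s/L.
C = Vt/(Pplat − PEEP) = 585.0 / (11.1 − 2) = 585.0/9.1 = 64.286 mL/cmH2O.
τ = R × C = 6.5 × 0.06429 L/cmH2O = 0.4179 s.
Fraction remaining = e^(−Te/τ) = e^(−0.67/0.4179) = 0.2012; trapped volume = 585.0 × 0.2012 = 117.7 mL.
Additional alveolar pressure from trapping ≈ V_trapped / C = 117.7 / 64.286 = 1.831 cmH2O.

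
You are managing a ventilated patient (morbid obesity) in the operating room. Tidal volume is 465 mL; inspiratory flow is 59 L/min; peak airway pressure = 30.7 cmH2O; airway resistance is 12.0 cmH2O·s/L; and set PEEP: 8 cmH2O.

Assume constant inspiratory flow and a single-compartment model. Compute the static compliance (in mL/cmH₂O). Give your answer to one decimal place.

42.7

Flow: 59 L/min ÷ 60 = 0.9833 L/s.
Equation of motion (constant flow): PIP = Vt/C + R·V̇ + PEEP.
Vt/C = PIP − R·V̇ − PEEP = 30.7 − 12.0×0.9833 − 8 = 30.7 − 11.8 − 8 = 10.9 cmH2O.
C = Vt / 10.9 = 465 / 10.9 = 42.661 mL/cmH2O.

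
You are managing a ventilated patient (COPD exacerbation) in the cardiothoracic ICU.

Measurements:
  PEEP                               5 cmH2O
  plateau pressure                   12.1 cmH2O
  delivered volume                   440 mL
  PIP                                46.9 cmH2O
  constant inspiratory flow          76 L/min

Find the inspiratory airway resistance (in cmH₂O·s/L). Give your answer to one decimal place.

Flow: 76 L/min ÷ 60 = 1.2667 L/s.
Raw = (PIP − Pplat) / flow = (46.9 − 12.1) / 1.2667 = 34.8 / 1.2667 = 27.473 cmH2O·s/L.

27.5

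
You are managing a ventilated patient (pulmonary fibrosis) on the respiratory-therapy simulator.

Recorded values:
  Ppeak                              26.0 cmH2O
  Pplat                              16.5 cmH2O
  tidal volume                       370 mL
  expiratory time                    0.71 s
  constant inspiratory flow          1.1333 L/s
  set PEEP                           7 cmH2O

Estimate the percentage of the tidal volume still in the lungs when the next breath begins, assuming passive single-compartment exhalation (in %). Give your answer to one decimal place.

R = (PIP − Pplat)/V̇ = (26.0 − 16.5) / 1.1333 = 9.5/1.1333 = 8.383 cmH2O·s/L.
C = Vt/(Pplat − PEEP) = 370.0 / (16.5 − 7) = 370.0/9.5 = 38.947 mL/cmH2O.
τ = R × C = 8.383 × 0.03895 L/cmH2O = 0.3265 s.
Fraction remaining at end-expiration = e^(−Te/τ) = e^(−0.71/0.3265) = 0.1137 → 11.37%.

11.4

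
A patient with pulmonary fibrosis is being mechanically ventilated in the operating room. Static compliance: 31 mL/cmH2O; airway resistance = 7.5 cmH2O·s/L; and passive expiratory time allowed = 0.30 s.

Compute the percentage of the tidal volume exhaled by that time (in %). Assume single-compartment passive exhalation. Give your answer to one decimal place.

72.5

τ = R × C = 7.5 × 31 mL/cmH2O = 7.5 × 0.031 L/cmH2O = 0.2325 s.
Passive exhalation: V(t)/V₀ = e^(−t/τ) = e^(−0.30/0.2325) = 0.2752.
Fraction exhaled = 1 − 0.2752 = 0.7248 → 72.48%.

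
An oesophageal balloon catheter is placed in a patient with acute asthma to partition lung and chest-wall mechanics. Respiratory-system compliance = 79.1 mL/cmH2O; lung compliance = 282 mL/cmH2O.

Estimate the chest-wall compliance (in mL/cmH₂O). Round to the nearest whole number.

110

1/Ccw = 1/Crs − 1/CL.
1/Ccw = 1/79.1 − 1/282 = 0.009096.
Ccw = 109.94 mL/cmH2O.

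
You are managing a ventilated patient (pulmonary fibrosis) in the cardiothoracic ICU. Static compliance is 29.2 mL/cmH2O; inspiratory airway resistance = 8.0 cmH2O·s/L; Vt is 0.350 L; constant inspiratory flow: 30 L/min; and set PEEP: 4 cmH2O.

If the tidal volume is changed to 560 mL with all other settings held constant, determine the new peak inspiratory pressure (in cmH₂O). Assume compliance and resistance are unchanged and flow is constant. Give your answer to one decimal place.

Flow: 30 L/min ÷ 60 = 0.5 L/s.
PIP = Vt/C + R·V̇ + PEEP (constant-flow equation of motion).
Only the elastic term changes: ΔPIP = ΔVt / C = (560 − 350) / 29.2 = 7.192 cmH2O.
Original PIP = 350/29.2 + 8.0×0.5 + 4 = 19.986 cmH2O; new PIP = 19.986 + (7.192) = 27.178 cmH2O.

27.2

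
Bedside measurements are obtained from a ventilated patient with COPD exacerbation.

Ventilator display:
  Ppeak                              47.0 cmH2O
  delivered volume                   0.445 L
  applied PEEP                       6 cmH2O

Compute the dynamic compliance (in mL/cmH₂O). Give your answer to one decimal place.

Dynamic compliance = Vt / (PIP − PEEP) = 445 / (47.0 − 6) = 445 / 41.0 = 10.854 mL/cmH2O.

10.9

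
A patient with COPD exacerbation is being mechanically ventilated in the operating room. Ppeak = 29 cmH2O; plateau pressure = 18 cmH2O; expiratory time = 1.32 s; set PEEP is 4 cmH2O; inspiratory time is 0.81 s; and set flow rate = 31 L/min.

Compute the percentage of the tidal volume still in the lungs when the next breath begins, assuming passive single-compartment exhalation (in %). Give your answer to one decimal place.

Flow: 31 L/min ÷ 60 = 0.5167 L/s.
Vt = flow × Ti = 0.5167 L/s × 0.81 s × 1000 mL/L = 418.53 mL.
R = (PIP − Pplat)/V̇ = (29 − 18) / 0.5167 = 11.0/0.5167 = 21.289 cmH2O·s/L.
C = Vt/(Pplat − PEEP) = 418.53 / (18 − 4) = 418.53/14.0 = 29.895 mL/cmH2O.
τ = R × C = 21.289 × 0.0299 L/cmH2O = 0.6365 s.
Fraction remaining at end-expiration = e^(−Te/τ) = e^(−1.32/0.6365) = 0.1257 → 12.57%.

12.6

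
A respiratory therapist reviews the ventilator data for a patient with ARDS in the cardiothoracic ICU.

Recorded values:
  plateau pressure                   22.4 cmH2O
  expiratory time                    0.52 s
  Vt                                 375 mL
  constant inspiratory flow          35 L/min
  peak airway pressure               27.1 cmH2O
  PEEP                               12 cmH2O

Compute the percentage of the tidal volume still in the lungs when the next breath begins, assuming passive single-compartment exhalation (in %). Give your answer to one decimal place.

16.7

Flow: 35 L/min ÷ 60 = 0.5833 L/s.
R = (PIP − Pplat)/V̇ = (27.1 − 22.4) / 0.5833 = 4.7/0.5833 = 8.058 cmH2O·s/L.
C = Vt/(Pplat − PEEP) = 375.0 / (22.4 − 12) = 375.0/10.4 = 36.058 mL/cmH2O.
τ = R × C = 8.058 × 0.03606 L/cmH2O = 0.2906 s.
Fraction remaining at end-expiration = e^(−Te/τ) = e^(−0.52/0.2906) = 0.1671 → 16.71%.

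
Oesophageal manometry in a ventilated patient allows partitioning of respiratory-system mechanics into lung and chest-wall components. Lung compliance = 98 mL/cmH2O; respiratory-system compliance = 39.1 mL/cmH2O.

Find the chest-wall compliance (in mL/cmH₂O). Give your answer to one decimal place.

65.1

1/Ccw = 1/Crs − 1/CL.
1/Ccw = 1/39.1 − 1/98 = 0.01537.
Ccw = 65.062 mL/cmH2O.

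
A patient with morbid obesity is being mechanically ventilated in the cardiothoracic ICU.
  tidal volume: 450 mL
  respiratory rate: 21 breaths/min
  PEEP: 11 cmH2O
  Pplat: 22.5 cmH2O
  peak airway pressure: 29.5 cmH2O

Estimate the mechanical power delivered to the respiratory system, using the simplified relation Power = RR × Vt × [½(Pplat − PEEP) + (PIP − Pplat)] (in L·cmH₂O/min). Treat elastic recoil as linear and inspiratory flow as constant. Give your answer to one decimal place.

120.5

Per-breath work = Vt × [½(Pplat−PEEP) + (PIP−Pplat)] = 0.450 × [0.5×11.5 + 7.0] = 0.450 × 12.75 = 5.738 L·cmH2O.
Power = 21 × 5.738 = 120.5 L·cmH2O/min.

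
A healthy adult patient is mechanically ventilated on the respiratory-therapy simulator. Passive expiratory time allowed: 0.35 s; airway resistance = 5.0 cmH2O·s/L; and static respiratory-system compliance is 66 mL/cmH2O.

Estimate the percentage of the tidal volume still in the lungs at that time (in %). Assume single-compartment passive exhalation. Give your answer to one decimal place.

τ = R × C = 5.0 × 66 mL/cmH2O = 5.0 × 0.066 L/cmH2O = 0.33 s.
Passive exhalation: V(t)/V₀ = e^(−t/τ) = e^(−0.35/0.33) = 0.3462.
Fraction remaining = 0.3462 → 34.62%.

34.6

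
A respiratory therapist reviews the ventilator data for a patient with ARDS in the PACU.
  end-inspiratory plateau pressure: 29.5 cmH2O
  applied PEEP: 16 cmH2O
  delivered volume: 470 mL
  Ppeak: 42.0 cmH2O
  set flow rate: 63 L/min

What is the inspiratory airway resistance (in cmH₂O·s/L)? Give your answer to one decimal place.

11.9

Flow: 63 L/min ÷ 60 = 1.05 L/s.
Raw = (PIP − Pplat) / flow = (42.0 − 29.5) / 1.05 = 12.5 / 1.05 = 11.905 cmH2O·s/L.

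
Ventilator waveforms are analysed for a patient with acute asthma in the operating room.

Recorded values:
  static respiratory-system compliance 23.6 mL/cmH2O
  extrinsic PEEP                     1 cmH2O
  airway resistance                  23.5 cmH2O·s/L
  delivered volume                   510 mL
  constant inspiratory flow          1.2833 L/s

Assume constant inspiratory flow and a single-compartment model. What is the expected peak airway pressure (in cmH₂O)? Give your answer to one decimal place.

52.8

Equation of motion (constant flow): PIP = Vt/C + R·V̇ + PEEP.
PIP = 510/23.6 + 23.5×1.2833 + 1 = 21.61 + 30.158 + 1 = 52.768 cmH2O.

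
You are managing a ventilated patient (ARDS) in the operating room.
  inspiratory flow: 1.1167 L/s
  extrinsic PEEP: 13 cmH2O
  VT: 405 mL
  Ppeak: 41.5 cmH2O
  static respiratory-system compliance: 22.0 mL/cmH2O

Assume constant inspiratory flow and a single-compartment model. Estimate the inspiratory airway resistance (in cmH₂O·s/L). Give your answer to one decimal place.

Equation of motion (constant flow): PIP = Vt/C + R·V̇ + PEEP.
R·V̇ = PIP − Vt/C − PEEP = 41.5 − 405/22.0 − 13 = 41.5 − 18.409 − 13 = 10.091 cmH2O.
R = 10.091 / 1.1167 = 9.036 cmH2O·s/L.

9.0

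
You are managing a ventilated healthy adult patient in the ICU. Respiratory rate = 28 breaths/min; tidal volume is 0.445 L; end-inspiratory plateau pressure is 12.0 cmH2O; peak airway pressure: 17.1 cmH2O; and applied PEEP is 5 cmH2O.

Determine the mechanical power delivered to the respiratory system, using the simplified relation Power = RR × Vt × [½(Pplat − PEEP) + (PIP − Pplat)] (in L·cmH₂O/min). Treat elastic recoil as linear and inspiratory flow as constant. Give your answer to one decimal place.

Per-breath work = Vt × [½(Pplat−PEEP) + (PIP−Pplat)] = 0.445 × [0.5×7.0 + 5.1] = 0.445 × 8.6 = 3.827 L·cmH2O.
Power = 28 × 3.827 = 107.16 L·cmH2O/min.

107.2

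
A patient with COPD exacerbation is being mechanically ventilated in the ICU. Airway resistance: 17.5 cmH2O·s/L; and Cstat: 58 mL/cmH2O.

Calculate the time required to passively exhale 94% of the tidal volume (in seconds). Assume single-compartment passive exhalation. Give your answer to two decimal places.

2.86

τ = R × C = 17.5 × 58 mL/cmH2O = 17.5 × 0.058 L/cmH2O = 1.015 s.
Exhaled fraction f = 1 − e^(−t/τ) → t = −τ·ln(1 − f) = −1.015·ln(0.06) = 2.856 s.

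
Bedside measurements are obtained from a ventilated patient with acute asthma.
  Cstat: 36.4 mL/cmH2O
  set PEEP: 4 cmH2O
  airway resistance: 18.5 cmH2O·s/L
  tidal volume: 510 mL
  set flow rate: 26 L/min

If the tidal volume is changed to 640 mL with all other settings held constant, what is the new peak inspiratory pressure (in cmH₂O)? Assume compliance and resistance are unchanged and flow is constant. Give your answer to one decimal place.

Flow: 26 L/min ÷ 60 = 0.4333 L/s.
PIP = Vt/C + R·V̇ + PEEP (constant-flow equation of motion).
Only the elastic term changes: ΔPIP = ΔVt / C = (640 − 510) / 36.4 = 3.571 cmH2O.
Original PIP = 510/36.4 + 18.5×0.4333 + 4 = 26.027 cmH2O; new PIP = 26.027 + (3.571) = 29.598 cmH2O.

29.6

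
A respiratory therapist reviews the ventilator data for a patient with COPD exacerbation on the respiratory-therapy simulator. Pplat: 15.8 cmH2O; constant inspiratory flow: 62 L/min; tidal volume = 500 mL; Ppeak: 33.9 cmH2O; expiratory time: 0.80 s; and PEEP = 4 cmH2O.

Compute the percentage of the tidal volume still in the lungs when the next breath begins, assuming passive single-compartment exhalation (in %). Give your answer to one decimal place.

34.0

Flow: 62 L/min ÷ 60 = 1.0333 L/s.
R = (PIP − Pplat)/V̇ = (33.9 − 15.8) / 1.0333 = 18.1/1.0333 = 17.517 cmH2O·s/L.
C = Vt/(Pplat − PEEP) = 500.0 / (15.8 − 4) = 500.0/11.8 = 42.373 mL/cmH2O.
τ = R × C = 17.517 × 0.04237 L/cmH2O = 0.7422 s.
Fraction remaining at end-expiration = e^(−Te/τ) = e^(−0.80/0.7422) = 0.3403 → 34.03%.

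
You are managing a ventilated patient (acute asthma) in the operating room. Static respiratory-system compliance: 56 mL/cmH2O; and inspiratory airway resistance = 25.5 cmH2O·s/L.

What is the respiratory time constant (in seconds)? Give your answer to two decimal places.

1.43

τ = R × C = 25.5 × 56 mL/cmH2O = 25.5 × 0.056 L/cmH2O = 1.428 s.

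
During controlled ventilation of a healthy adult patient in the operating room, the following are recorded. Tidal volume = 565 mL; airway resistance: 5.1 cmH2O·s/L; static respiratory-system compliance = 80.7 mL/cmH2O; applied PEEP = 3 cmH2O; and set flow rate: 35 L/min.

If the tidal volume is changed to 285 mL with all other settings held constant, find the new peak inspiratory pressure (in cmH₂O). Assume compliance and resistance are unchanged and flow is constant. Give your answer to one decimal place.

9.5

Flow: 35 L/min ÷ 60 = 0.5833 L/s.
PIP = Vt/C + R·V̇ + PEEP (constant-flow equation of motion).
Only the elastic term changes: ΔPIP = ΔVt / C = (285 − 565) / 80.7 = -3.47 cmH2O.
Original PIP = 565/80.7 + 5.1×0.5833 + 3 = 12.976 cmH2O; new PIP = 12.976 + (-3.47) = 9.506 cmH2O.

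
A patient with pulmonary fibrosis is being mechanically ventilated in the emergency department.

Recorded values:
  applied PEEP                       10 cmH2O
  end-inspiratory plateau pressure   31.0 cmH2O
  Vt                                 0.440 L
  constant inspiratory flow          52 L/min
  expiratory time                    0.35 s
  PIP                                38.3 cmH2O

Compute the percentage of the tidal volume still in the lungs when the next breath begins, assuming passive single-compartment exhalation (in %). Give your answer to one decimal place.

13.8

Flow: 52 L/min ÷ 60 = 0.8667 L/s.
R = (PIP − Pplat)/V̇ = (38.3 − 31.0) / 0.8667 = 7.3/0.8667 = 8.423 cmH2O·s/L.
C = Vt/(Pplat − PEEP) = 440.0 / (31.0 − 10) = 440.0/21.0 = 20.952 mL/cmH2O.
τ = R × C = 8.423 × 0.02095 L/cmH2O = 0.1765 s.
Fraction remaining at end-expiration = e^(−Te/τ) = e^(−0.35/0.1765) = 0.1377 → 13.77%.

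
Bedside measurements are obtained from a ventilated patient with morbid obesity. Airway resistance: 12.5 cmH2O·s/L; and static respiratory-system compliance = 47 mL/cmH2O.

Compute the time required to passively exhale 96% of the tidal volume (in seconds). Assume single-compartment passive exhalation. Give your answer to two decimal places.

1.89

τ = R × C = 12.5 × 47 mL/cmH2O = 12.5 × 0.047 L/cmH2O = 0.5875 s.
Exhaled fraction f = 1 − e^(−t/τ) → t = −τ·ln(1 − f) = −0.5875·ln(0.04) = 1.891 s.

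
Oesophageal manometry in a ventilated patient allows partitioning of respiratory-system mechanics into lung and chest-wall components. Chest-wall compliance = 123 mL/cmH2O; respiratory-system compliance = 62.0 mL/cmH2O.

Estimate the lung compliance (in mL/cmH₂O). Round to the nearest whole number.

1/CL = 1/Crs − 1/Ccw.
1/CL = 1/62.0 − 1/123 = 0.007999.
CL = 125.02 mL/cmH2O.

125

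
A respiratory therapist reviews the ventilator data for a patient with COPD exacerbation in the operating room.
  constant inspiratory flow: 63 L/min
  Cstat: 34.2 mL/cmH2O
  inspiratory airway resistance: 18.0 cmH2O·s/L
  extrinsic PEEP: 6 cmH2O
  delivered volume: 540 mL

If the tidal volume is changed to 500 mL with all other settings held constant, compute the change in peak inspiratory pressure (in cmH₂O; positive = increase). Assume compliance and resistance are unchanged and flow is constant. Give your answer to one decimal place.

PIP = Vt/C + R·V̇ + PEEP (constant-flow equation of motion).
Only the elastic term changes: ΔPIP = ΔVt / C = (500 − 540) / 34.2 = -1.17 cmH2O.

-1.2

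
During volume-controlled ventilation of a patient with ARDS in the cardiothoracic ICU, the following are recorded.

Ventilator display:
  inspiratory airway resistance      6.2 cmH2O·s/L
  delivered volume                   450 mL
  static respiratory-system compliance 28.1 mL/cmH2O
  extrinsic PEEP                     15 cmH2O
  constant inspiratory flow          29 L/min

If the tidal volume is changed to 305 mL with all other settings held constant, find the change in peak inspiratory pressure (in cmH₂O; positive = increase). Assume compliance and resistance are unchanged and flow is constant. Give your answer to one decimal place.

-5.2

PIP = Vt/C + R·V̇ + PEEP (constant-flow equation of motion).
Only the elastic term changes: ΔPIP = ΔVt / C = (305 − 450) / 28.1 = -5.16 cmH2O.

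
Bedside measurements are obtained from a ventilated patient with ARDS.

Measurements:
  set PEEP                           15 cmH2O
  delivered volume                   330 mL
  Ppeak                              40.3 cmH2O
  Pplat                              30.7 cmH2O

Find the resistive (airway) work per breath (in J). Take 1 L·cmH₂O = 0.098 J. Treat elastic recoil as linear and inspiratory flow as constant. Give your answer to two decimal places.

0.31

With constant inspiratory flow the resistive pressure is constant at PIP − Pplat = 40.3 − 30.7 = 9.6 cmH2O, so resistive work = 9.6 × 0.330 = 3.168 L·cmH2O.
× 0.098 J/(L·cmH2O) → 0.3105 J.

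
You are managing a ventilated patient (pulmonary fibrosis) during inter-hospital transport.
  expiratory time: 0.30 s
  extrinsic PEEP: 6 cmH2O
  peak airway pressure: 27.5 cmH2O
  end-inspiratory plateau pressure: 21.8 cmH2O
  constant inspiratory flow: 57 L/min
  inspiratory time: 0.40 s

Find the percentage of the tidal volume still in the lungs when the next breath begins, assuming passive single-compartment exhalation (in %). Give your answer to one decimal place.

Flow: 57 L/min ÷ 60 = 0.95 L/s.
Vt = flow × Ti = 0.95 L/s × 0.40 s × 1000 mL/L = 380.0 mL.
R = (PIP − Pplat)/V̇ = (27.5 − 21.8) / 0.95 = 5.7/0.95 = 6.0 cmH2O·s/L.
C = Vt/(Pplat − PEEP) = 380.0 / (21.8 − 6) = 380.0/15.8 = 24.051 mL/cmH2O.
τ = R × C = 6.0 × 0.02405 L/cmH2O = 0.1443 s.
Fraction remaining at end-expiration = e^(−Te/τ) = e^(−0.30/0.1443) = 0.1251 → 12.51%.

12.5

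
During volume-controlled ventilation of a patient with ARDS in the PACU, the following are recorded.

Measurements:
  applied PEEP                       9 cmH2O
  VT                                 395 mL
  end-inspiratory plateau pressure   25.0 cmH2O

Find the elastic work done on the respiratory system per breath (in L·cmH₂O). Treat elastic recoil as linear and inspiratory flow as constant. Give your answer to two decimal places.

Elastic work ≈ ½ × (Pplat − PEEP) × Vt = 0.5 × (25.0 − 9) × 0.395 L = 0.5 × 16.0 × 0.395 = 3.16 L·cmH2O.

3.16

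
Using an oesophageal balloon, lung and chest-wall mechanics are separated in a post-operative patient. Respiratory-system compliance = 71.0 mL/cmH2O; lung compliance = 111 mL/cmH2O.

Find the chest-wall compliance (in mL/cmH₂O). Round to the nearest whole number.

1/Ccw = 1/Crs − 1/CL.
1/Ccw = 1/71.0 − 1/111 = 0.005075.
Ccw = 197.04 mL/cmH2O.

197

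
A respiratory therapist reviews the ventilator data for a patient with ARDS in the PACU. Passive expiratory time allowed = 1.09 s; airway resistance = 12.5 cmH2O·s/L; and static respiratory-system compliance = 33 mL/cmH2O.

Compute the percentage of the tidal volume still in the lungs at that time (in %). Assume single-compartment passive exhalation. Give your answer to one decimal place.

7.1

τ = R × C = 12.5 × 33 mL/cmH2O = 12.5 × 0.033 L/cmH2O = 0.4125 s.
Passive exhalation: V(t)/V₀ = e^(−t/τ) = e^(−1.09/0.4125) = 0.07119.
Fraction remaining = 0.07119 → 7.119%.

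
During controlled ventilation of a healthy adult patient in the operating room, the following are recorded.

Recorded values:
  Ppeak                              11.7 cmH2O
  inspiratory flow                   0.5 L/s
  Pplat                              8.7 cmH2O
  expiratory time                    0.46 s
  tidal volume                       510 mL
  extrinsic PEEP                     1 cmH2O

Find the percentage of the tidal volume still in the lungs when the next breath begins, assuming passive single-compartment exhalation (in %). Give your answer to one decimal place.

31.4

R = (PIP − Pplat)/V̇ = (11.7 − 8.7) / 0.5 = 3.0/0.5 = 6.0 cmH2O·s/L.
C = Vt/(Pplat − PEEP) = 510.0 / (8.7 − 1) = 510.0/7.7 = 66.234 mL/cmH2O.
τ = R × C = 6.0 × 0.06623 L/cmH2O = 0.3974 s.
Fraction remaining at end-expiration = e^(−Te/τ) = e^(−0.46/0.3974) = 0.3143 → 31.43%.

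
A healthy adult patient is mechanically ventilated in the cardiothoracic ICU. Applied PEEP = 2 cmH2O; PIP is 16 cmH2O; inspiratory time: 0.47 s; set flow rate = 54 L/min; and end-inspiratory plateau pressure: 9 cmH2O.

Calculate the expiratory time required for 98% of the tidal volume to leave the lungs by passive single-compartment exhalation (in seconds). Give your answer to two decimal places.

Flow: 54 L/min ÷ 60 = 0.9 L/s.
Vt = flow × Ti = 0.9 L/s × 0.47 s × 1000 mL/L = 423.0 mL.
R = (PIP − Pplat)/V̇ = (16 − 9) / 0.9 = 7.0/0.9 = 7.778 cmH2O·s/L.
C = Vt/(Pplat − PEEP) = 423.0 / (9 − 2) = 423.0/7.0 = 60.429 mL/cmH2O.
τ = R × C = 7.778 × 0.06043 L/cmH2O = 0.47 s.
t = −τ·ln(1 − 0.98) = −0.47·ln(0.02) = 1.839 s.

1.84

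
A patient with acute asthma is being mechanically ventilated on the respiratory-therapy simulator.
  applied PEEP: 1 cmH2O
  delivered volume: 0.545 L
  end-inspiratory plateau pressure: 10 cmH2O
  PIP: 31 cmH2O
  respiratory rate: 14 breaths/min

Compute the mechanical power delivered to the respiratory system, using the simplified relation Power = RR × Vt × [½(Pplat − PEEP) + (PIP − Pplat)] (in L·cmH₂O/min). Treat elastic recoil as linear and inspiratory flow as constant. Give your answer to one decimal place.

194.6

Per-breath work = Vt × [½(Pplat−PEEP) + (PIP−Pplat)] = 0.545 × [0.5×9.0 + 21.0] = 0.545 × 25.5 = 13.898 L·cmH2O.
Power = 14 × 13.898 = 194.57 L·cmH2O/min.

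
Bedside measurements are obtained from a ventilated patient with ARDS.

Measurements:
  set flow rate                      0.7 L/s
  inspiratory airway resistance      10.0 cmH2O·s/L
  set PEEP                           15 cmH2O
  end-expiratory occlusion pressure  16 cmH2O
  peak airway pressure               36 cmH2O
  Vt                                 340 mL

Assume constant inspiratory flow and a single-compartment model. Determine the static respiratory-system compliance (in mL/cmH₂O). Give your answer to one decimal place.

26.2

Total PEEP = 16 cmH2O (set 15 + intrinsic 1); this is the baseline alveolar pressure.
Equation of motion (constant flow): PIP = Vt/C + R·V̇ + PEEP.
Vt/C = PIP − R·V̇ − PEEP = 36 − 10.0×0.7 − 16 = 36 − 7.0 − 16 = 13.0 cmH2O.
C = Vt / 13.0 = 340 / 13.0 = 26.154 mL/cmH2O.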